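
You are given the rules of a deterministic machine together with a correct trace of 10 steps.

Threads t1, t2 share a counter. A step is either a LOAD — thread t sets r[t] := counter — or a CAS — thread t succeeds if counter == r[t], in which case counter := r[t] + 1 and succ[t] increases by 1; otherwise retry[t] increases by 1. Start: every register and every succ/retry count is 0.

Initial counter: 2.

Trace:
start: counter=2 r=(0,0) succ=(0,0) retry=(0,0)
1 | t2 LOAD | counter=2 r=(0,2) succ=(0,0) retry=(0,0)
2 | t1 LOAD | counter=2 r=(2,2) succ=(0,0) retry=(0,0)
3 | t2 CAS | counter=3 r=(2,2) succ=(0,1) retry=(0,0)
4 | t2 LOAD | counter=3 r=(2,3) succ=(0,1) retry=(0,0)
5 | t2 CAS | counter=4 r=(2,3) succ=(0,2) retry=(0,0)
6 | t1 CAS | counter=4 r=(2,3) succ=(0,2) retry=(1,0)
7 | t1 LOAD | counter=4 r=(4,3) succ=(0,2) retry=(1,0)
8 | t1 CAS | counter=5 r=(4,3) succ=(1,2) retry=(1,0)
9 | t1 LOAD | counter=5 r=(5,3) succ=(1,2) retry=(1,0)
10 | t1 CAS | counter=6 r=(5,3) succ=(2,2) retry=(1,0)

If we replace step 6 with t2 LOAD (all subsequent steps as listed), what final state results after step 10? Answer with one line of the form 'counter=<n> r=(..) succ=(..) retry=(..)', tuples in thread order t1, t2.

counter=6 r=(5,4) succ=(2,2) retry=(0,0)

(re-executing from step 6 with the substitution; state before step 6: counter=4 r=(2,3) succ=(0,2) retry=(0,0))
6 | t2 LOAD | counter=4 r=(2,4) succ=(0,2) retry=(0,0)
7 | t1 LOAD | counter=4 r=(4,4) succ=(0,2) retry=(0,0)
8 | t1 CAS | counter=5 r=(4,4) succ=(1,2) retry=(0,0)
9 | t1 LOAD | counter=5 r=(5,4) succ=(1,2) retry=(0,0)
10 | t1 CAS | counter=6 r=(5,4) succ=(2,2) retry=(0,0)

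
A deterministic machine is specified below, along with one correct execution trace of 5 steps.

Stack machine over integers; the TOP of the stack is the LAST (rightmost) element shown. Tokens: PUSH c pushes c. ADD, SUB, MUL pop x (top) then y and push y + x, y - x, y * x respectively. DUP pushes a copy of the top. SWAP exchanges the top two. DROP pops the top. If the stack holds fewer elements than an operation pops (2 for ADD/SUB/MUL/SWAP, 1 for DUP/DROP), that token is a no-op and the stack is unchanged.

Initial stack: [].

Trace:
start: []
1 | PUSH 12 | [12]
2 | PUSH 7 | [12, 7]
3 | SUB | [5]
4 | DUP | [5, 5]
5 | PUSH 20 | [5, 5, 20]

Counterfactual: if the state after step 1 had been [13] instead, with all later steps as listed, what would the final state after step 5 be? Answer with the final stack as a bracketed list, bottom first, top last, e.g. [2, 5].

state after step 1 := [13]
2 | PUSH 7 | [13, 7]
3 | SUB | [6]
4 | DUP | [6, 6]
5 | PUSH 20 | [6, 6, 20]

[6, 6, 20]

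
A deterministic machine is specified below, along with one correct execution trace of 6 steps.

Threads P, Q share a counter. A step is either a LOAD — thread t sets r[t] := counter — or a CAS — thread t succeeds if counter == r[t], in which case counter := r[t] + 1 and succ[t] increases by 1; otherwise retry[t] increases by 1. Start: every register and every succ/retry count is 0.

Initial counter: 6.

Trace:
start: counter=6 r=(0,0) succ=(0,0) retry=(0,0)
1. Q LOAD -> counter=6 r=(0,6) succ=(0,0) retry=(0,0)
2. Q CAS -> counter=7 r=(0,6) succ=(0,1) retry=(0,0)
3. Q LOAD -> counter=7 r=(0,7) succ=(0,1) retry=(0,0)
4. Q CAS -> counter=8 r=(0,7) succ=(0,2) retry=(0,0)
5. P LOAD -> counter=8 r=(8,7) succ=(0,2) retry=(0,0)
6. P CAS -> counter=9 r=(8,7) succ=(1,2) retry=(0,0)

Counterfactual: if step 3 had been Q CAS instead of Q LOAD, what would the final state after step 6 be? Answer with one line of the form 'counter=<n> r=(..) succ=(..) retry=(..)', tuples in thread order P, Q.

counter=8 r=(7,6) succ=(1,1) retry=(0,2)

(re-executing from step 3 with the substitution; state before step 3: counter=7 r=(0,6) succ=(0,1) retry=(0,0))
3. Q CAS -> counter=7 r=(0,6) succ=(0,1) retry=(0,1)
4. Q CAS -> counter=7 r=(0,6) succ=(0,1) retry=(0,2)
5. P LOAD -> counter=7 r=(7,6) succ=(0,1) retry=(0,2)
6. P CAS -> counter=8 r=(7,6) succ=(1,1) retry=(0,2)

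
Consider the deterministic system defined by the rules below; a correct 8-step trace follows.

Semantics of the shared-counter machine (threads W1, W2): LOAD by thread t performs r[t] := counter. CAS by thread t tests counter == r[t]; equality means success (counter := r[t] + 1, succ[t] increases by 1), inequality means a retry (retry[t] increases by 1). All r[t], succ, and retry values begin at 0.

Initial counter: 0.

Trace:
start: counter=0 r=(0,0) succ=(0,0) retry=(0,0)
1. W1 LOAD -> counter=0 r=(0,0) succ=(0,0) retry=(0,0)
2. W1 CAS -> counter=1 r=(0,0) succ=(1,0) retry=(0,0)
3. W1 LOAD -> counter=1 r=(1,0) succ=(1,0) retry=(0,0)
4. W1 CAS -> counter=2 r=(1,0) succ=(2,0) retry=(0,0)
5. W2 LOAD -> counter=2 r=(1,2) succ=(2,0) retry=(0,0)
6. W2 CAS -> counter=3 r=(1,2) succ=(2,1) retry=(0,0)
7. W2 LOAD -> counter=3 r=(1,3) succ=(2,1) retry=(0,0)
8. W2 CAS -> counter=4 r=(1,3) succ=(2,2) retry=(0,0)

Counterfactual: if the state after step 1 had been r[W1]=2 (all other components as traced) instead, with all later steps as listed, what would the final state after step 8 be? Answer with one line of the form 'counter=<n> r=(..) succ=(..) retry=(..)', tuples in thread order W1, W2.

state after step 1 := counter=0 r=(2,0) succ=(0,0) retry=(0,0)
2. W1 CAS -> counter=0 r=(2,0) succ=(0,0) retry=(1,0)
3. W1 LOAD -> counter=0 r=(0,0) succ=(0,0) retry=(1,0)
4. W1 CAS -> counter=1 r=(0,0) succ=(1,0) retry=(1,0)
5. W2 LOAD -> counter=1 r=(0,1) succ=(1,0) retry=(1,0)
6. W2 CAS -> counter=2 r=(0,1) succ=(1,1) retry=(1,0)
7. W2 LOAD -> counter=2 r=(0,2) succ=(1,1) retry=(1,0)
8. W2 CAS -> counter=3 r=(0,2) succ=(1,2) retry=(1,0)

counter=3 r=(0,2) succ=(1,2) retry=(1,0)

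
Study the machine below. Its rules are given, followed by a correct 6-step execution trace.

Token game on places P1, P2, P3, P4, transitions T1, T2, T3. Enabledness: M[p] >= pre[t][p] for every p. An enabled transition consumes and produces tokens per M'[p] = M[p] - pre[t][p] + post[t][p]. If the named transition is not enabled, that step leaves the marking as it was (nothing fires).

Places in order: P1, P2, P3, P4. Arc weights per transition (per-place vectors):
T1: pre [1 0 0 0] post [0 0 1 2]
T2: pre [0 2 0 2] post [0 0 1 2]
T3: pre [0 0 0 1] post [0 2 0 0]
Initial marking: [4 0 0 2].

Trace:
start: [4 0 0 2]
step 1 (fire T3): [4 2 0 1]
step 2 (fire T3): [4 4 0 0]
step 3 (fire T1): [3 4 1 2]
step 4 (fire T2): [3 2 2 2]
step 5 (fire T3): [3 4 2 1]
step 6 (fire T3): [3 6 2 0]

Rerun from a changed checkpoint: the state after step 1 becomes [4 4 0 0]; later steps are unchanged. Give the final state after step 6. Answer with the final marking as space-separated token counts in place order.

3 6 2 0

state after step 1 := [4 4 0 0]
step 2 (fire T3): [4 4 0 0]
step 3 (fire T1): [3 4 1 2]
step 4 (fire T2): [3 2 2 2]
step 5 (fire T3): [3 4 2 1]
step 6 (fire T3): [3 6 2 0]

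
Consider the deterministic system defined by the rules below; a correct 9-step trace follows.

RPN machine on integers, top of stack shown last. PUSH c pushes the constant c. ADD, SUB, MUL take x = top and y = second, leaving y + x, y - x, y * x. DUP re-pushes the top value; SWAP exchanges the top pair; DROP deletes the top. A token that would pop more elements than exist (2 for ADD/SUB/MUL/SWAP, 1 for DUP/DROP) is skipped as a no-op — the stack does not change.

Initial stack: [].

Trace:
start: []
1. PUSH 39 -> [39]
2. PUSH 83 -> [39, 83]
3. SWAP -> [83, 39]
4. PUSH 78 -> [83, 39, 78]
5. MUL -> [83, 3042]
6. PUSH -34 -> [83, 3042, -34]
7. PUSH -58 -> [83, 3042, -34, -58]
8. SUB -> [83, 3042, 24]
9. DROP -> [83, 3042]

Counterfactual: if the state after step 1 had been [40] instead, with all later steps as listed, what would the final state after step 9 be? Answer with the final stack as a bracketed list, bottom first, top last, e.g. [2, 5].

[83, 3120]

state after step 1 := [40]
2. PUSH 83 -> [40, 83]
3. SWAP -> [83, 40]
4. PUSH 78 -> [83, 40, 78]
5. MUL -> [83, 3120]
6. PUSH -34 -> [83, 3120, -34]
7. PUSH -58 -> [83, 3120, -34, -58]
8. SUB -> [83, 3120, 24]
9. DROP -> [83, 3120]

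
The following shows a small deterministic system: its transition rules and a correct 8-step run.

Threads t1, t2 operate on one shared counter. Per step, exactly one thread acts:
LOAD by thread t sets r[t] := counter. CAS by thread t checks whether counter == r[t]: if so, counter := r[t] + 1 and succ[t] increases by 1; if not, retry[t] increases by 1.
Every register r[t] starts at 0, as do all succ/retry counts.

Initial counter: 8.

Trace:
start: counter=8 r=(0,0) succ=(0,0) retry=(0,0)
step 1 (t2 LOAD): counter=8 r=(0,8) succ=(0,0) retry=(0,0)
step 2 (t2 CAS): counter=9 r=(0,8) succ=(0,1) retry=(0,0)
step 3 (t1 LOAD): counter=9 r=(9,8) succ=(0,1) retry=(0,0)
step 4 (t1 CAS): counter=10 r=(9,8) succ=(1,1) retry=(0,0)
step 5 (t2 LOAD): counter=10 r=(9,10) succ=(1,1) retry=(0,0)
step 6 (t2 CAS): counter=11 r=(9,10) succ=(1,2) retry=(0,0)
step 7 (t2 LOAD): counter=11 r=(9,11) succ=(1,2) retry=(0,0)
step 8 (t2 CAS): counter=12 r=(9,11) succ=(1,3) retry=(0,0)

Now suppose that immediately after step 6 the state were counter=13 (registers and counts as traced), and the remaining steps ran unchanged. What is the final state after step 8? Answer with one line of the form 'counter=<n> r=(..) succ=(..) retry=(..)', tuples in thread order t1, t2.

counter=14 r=(9,13) succ=(1,3) retry=(0,0)

state after step 6 := counter=13 r=(9,10) succ=(1,2) retry=(0,0)
step 7 (t2 LOAD): counter=13 r=(9,13) succ=(1,2) retry=(0,0)
step 8 (t2 CAS): counter=14 r=(9,13) succ=(1,3) retry=(0,0)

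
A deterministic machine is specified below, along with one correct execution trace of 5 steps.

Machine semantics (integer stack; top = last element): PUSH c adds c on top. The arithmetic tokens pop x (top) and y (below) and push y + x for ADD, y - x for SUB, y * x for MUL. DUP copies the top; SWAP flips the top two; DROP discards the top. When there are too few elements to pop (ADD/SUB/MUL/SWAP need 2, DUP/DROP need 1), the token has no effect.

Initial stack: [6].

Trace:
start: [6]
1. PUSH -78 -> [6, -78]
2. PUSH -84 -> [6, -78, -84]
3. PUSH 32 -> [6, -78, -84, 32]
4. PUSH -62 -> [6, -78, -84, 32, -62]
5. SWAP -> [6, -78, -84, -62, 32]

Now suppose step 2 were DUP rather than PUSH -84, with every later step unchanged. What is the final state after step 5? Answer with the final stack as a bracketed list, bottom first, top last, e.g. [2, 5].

[6, -78, -78, -62, 32]

(re-executing from step 2 with the substitution; state before step 2: [6, -78])
2. DUP -> [6, -78, -78]
3. PUSH 32 -> [6, -78, -78, 32]
4. PUSH -62 -> [6, -78, -78, 32, -62]
5. SWAP -> [6, -78, -78, -62, 32]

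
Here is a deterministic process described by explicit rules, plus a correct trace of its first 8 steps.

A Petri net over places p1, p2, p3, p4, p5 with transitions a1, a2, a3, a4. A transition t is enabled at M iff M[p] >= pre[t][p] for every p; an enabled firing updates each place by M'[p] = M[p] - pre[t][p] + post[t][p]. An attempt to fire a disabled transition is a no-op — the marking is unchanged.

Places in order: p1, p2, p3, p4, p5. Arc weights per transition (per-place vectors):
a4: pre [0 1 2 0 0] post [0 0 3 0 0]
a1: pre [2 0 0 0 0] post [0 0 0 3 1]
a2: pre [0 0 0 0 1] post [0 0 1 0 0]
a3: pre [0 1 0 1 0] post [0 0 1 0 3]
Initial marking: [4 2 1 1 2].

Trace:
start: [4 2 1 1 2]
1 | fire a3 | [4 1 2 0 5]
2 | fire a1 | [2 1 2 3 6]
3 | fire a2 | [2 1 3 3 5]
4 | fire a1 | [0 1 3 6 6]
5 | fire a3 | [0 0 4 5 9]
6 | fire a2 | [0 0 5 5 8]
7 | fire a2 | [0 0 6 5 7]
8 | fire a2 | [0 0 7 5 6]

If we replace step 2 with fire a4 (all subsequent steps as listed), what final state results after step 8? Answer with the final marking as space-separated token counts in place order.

2 0 7 3 2

(re-executing from step 2 with the substitution; state before step 2: [4 1 2 0 5])
2 | fire a4 | [4 0 3 0 5]
3 | fire a2 | [4 0 4 0 4]
4 | fire a1 | [2 0 4 3 5]
5 | fire a3 | [2 0 4 3 5]
6 | fire a2 | [2 0 5 3 4]
7 | fire a2 | [2 0 6 3 3]
8 | fire a2 | [2 0 7 3 2]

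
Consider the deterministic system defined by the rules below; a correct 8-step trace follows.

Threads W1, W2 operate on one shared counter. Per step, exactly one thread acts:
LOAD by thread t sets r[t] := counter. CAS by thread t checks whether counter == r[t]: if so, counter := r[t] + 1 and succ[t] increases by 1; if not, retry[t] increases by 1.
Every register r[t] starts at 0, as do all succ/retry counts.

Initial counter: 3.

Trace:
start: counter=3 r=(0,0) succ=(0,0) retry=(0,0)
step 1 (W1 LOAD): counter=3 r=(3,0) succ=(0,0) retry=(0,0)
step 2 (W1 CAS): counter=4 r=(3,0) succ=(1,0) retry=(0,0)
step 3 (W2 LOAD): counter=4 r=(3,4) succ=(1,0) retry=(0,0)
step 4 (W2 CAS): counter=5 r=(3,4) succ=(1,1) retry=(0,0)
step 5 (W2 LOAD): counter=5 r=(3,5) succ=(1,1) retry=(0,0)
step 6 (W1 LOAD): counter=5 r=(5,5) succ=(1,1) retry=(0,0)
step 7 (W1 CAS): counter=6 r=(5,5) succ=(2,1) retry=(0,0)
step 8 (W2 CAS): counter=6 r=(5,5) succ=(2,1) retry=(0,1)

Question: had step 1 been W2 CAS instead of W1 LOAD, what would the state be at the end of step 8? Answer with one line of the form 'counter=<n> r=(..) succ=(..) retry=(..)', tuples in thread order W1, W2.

(re-executing from step 1 with the substitution; state before step 1: counter=3 r=(0,0) succ=(0,0) retry=(0,0))
step 1 (W2 CAS): counter=3 r=(0,0) succ=(0,0) retry=(0,1)
step 2 (W1 CAS): counter=3 r=(0,0) succ=(0,0) retry=(1,1)
step 3 (W2 LOAD): counter=3 r=(0,3) succ=(0,0) retry=(1,1)
step 4 (W2 CAS): counter=4 r=(0,3) succ=(0,1) retry=(1,1)
step 5 (W2 LOAD): counter=4 r=(0,4) succ=(0,1) retry=(1,1)
step 6 (W1 LOAD): counter=4 r=(4,4) succ=(0,1) retry=(1,1)
step 7 (W1 CAS): counter=5 r=(4,4) succ=(1,1) retry=(1,1)
step 8 (W2 CAS): counter=5 r=(4,4) succ=(1,1) retry=(1,2)

counter=5 r=(4,4) succ=(1,1) retry=(1,2)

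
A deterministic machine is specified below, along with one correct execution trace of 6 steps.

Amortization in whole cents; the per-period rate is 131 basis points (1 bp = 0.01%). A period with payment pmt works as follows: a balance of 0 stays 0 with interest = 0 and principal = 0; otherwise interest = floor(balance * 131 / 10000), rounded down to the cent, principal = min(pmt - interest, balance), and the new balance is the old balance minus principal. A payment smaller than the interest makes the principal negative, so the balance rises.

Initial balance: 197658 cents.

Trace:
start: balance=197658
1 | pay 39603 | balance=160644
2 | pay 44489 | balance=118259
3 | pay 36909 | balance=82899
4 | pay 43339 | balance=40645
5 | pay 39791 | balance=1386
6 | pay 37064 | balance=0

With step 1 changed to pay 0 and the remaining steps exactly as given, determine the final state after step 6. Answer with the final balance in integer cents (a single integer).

6605

(re-executing from step 1 with the substitution; state before step 1: balance=197658)
1 | pay 0 | balance=200247
2 | pay 44489 | balance=158381
3 | pay 36909 | balance=123546
4 | pay 43339 | balance=81825
5 | pay 39791 | balance=43105
6 | pay 37064 | balance=6605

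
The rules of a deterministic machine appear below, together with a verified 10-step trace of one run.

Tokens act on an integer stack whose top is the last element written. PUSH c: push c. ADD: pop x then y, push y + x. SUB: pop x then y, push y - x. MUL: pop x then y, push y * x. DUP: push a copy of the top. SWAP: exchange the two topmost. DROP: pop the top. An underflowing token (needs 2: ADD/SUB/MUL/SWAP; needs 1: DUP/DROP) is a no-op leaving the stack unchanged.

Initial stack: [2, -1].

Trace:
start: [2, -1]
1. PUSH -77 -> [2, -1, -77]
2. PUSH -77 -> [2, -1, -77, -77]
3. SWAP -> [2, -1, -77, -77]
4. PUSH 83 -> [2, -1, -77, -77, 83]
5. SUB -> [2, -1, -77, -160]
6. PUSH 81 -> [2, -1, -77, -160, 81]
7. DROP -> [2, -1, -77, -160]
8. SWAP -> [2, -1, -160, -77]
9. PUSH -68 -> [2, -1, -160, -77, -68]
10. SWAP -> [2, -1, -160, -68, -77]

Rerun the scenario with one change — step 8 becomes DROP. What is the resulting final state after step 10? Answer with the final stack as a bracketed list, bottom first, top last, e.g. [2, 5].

[2, -1, -68, -77]

(re-executing from step 8 with the substitution; state before step 8: [2, -1, -77, -160])
8. DROP -> [2, -1, -77]
9. PUSH -68 -> [2, -1, -77, -68]
10. SWAP -> [2, -1, -68, -77]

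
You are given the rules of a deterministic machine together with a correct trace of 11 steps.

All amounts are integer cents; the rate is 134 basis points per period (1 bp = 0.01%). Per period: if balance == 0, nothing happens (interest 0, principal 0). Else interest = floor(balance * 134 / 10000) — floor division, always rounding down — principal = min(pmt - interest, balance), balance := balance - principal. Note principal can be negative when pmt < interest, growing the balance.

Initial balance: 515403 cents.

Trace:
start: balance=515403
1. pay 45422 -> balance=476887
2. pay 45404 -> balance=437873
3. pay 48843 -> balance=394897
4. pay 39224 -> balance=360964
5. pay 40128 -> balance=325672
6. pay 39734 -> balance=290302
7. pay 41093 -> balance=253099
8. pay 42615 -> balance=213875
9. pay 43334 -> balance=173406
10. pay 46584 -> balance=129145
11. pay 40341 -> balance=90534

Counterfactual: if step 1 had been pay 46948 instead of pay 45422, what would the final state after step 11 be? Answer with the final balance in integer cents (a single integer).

88790

(re-executing from step 1 with the substitution; state before step 1: balance=515403)
1. pay 46948 -> balance=475361
2. pay 45404 -> balance=436326
3. pay 48843 -> balance=393329
4. pay 39224 -> balance=359375
5. pay 40128 -> balance=324062
6. pay 39734 -> balance=288670
7. pay 41093 -> balance=251445
8. pay 42615 -> balance=212199
9. pay 43334 -> balance=171708
10. pay 46584 -> balance=127424
11. pay 40341 -> balance=88790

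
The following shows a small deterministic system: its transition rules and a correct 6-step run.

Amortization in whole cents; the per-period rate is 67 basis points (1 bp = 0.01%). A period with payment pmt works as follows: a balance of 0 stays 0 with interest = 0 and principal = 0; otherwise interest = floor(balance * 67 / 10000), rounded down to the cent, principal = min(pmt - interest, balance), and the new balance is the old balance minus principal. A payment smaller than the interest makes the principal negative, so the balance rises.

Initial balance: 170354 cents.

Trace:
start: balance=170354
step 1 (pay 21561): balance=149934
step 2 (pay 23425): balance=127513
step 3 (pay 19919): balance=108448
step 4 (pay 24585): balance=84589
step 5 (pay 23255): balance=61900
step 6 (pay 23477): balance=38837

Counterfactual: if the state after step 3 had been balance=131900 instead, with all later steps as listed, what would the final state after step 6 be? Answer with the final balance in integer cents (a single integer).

62763

state after step 3 := balance=131900
step 4 (pay 24585): balance=108198
step 5 (pay 23255): balance=85667
step 6 (pay 23477): balance=62763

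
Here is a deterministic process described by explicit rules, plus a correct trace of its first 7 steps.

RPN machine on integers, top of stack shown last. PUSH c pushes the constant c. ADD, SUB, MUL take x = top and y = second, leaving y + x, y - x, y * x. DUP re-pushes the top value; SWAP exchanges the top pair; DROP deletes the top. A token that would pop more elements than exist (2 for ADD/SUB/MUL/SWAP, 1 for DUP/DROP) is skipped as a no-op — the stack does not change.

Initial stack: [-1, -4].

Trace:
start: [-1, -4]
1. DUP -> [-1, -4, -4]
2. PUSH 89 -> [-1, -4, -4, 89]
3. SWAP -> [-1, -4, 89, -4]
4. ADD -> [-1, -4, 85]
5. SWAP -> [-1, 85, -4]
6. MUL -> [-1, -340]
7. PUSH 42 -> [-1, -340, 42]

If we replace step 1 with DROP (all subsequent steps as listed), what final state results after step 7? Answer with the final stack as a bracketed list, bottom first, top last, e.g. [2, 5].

(re-executing from step 1 with the substitution; state before step 1: [-1, -4])
1. DROP -> [-1]
2. PUSH 89 -> [-1, 89]
3. SWAP -> [89, -1]
4. ADD -> [88]
5. SWAP -> [88]
6. MUL -> [88]
7. PUSH 42 -> [88, 42]

[88, 42]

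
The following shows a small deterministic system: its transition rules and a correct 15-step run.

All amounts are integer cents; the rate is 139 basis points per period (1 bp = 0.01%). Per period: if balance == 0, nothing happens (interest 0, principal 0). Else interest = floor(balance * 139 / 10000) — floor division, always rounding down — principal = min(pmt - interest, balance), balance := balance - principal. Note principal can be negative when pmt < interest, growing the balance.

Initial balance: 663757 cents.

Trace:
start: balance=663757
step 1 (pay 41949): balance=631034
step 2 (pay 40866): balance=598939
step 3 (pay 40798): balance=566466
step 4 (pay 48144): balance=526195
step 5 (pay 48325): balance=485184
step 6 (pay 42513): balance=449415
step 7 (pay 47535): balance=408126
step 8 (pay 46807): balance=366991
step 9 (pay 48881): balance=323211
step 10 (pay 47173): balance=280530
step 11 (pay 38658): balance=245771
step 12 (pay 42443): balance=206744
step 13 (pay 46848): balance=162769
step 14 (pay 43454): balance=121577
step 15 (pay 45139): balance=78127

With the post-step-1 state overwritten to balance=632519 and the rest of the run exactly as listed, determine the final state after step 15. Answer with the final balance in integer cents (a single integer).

state after step 1 := balance=632519
step 2 (pay 40866): balance=600445
step 3 (pay 40798): balance=567993
step 4 (pay 48144): balance=527744
step 5 (pay 48325): balance=486754
step 6 (pay 42513): balance=451006
step 7 (pay 47535): balance=409739
step 8 (pay 46807): balance=368627
step 9 (pay 48881): balance=324869
step 10 (pay 47173): balance=282211
step 11 (pay 38658): balance=247475
step 12 (pay 42443): balance=208471
step 13 (pay 46848): balance=164520
step 14 (pay 43454): balance=123352
step 15 (pay 45139): balance=79927

79927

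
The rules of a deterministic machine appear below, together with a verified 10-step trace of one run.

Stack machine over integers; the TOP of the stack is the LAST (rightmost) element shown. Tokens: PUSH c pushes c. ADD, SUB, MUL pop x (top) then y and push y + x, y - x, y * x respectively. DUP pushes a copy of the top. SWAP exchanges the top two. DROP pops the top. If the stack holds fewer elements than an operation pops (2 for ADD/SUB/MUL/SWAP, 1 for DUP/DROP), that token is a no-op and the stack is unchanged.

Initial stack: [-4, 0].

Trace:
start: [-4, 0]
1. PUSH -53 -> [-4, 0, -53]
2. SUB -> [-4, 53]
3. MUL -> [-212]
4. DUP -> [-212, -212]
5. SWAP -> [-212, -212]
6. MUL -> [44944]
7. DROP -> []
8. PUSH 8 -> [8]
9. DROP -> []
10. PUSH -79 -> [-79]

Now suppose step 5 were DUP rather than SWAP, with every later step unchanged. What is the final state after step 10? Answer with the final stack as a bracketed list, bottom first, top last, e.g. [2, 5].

[-212, -79]

(re-executing from step 5 with the substitution; state before step 5: [-212, -212])
5. DUP -> [-212, -212, -212]
6. MUL -> [-212, 44944]
7. DROP -> [-212]
8. PUSH 8 -> [-212, 8]
9. DROP -> [-212]
10. PUSH -79 -> [-212, -79]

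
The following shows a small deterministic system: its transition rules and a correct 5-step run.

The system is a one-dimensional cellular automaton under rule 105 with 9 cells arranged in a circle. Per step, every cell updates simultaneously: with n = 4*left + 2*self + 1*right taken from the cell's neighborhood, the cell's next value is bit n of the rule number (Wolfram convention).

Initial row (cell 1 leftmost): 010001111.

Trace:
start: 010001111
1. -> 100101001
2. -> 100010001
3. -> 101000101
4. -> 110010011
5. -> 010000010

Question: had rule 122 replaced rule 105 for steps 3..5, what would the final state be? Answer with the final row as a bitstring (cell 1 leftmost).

(re-executing steps 3..5 under rule 122; state before step 3: 100010001)
3. -> 110101011
4. -> 011010110
5. -> 111101111

111101111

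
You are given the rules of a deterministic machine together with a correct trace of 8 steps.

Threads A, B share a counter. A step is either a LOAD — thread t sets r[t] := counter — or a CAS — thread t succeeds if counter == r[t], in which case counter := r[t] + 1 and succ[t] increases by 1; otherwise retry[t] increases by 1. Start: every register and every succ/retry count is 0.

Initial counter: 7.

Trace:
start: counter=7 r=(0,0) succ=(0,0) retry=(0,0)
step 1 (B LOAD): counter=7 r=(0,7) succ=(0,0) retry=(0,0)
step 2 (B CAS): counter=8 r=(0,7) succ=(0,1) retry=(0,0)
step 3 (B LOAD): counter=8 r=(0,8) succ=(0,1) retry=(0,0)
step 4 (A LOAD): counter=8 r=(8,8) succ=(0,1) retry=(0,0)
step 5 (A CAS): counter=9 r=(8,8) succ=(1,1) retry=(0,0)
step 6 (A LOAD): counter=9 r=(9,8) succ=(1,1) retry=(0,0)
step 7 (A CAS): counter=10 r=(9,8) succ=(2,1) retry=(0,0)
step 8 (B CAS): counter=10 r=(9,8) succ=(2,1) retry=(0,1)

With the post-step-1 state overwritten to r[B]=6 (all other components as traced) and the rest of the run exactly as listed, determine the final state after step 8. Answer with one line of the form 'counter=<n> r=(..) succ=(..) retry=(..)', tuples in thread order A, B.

state after step 1 := counter=7 r=(0,6) succ=(0,0) retry=(0,0)
step 2 (B CAS): counter=7 r=(0,6) succ=(0,0) retry=(0,1)
step 3 (B LOAD): counter=7 r=(0,7) succ=(0,0) retry=(0,1)
step 4 (A LOAD): counter=7 r=(7,7) succ=(0,0) retry=(0,1)
step 5 (A CAS): counter=8 r=(7,7) succ=(1,0) retry=(0,1)
step 6 (A LOAD): counter=8 r=(8,7) succ=(1,0) retry=(0,1)
step 7 (A CAS): counter=9 r=(8,7) succ=(2,0) retry=(0,1)
step 8 (B CAS): counter=9 r=(8,7) succ=(2,0) retry=(0,2)

counter=9 r=(8,7) succ=(2,0) retry=(0,2)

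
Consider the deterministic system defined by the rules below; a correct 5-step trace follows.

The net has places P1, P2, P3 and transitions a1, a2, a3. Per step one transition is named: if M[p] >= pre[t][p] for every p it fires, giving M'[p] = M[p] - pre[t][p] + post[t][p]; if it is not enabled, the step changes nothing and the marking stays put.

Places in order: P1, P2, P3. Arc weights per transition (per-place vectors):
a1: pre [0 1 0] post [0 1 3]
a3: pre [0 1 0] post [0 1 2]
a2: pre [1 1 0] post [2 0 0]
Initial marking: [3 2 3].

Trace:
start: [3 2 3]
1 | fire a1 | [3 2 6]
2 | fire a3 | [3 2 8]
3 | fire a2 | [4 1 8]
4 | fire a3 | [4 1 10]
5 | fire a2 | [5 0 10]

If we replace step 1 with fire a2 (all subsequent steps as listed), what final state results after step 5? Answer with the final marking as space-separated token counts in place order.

5 0 5

(re-executing from step 1 with the substitution; state before step 1: [3 2 3])
1 | fire a2 | [4 1 3]
2 | fire a3 | [4 1 5]
3 | fire a2 | [5 0 5]
4 | fire a3 | [5 0 5]
5 | fire a2 | [5 0 5]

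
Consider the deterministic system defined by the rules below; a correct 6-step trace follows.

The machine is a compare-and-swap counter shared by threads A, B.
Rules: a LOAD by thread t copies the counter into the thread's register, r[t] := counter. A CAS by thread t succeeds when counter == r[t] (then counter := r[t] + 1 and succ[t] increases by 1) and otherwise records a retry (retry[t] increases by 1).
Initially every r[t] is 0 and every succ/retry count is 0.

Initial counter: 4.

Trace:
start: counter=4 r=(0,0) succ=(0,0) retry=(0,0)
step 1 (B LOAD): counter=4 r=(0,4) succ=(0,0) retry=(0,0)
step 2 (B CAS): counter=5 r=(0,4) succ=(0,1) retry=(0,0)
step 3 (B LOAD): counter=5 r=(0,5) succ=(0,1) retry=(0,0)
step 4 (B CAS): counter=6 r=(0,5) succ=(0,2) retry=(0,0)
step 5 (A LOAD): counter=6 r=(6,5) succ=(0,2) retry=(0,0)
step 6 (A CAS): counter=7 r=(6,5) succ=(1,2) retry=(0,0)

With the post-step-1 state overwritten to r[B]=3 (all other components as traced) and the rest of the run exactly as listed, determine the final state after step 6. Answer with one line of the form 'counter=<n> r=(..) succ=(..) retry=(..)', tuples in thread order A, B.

counter=6 r=(5,4) succ=(1,1) retry=(0,1)

state after step 1 := counter=4 r=(0,3) succ=(0,0) retry=(0,0)
step 2 (B CAS): counter=4 r=(0,3) succ=(0,0) retry=(0,1)
step 3 (B LOAD): counter=4 r=(0,4) succ=(0,0) retry=(0,1)
step 4 (B CAS): counter=5 r=(0,4) succ=(0,1) retry=(0,1)
step 5 (A LOAD): counter=5 r=(5,4) succ=(0,1) retry=(0,1)
step 6 (A CAS): counter=6 r=(5,4) succ=(1,1) retry=(0,1)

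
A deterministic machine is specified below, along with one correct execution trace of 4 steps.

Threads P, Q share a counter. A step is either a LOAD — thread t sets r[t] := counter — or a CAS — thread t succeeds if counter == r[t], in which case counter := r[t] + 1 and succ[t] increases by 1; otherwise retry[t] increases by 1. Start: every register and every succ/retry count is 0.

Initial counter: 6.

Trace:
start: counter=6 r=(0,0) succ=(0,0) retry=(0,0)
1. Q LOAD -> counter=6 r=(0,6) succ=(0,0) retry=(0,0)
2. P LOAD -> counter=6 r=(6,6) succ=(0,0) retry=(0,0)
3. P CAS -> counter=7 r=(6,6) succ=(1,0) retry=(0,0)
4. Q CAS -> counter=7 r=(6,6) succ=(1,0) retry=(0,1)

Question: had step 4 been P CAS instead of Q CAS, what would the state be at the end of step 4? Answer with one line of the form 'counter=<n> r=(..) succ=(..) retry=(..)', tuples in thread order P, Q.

counter=7 r=(6,6) succ=(1,0) retry=(1,0)

(re-executing from step 4 with the substitution; state before step 4: counter=7 r=(6,6) succ=(1,0) retry=(0,0))
4. P CAS -> counter=7 r=(6,6) succ=(1,0) retry=(1,0)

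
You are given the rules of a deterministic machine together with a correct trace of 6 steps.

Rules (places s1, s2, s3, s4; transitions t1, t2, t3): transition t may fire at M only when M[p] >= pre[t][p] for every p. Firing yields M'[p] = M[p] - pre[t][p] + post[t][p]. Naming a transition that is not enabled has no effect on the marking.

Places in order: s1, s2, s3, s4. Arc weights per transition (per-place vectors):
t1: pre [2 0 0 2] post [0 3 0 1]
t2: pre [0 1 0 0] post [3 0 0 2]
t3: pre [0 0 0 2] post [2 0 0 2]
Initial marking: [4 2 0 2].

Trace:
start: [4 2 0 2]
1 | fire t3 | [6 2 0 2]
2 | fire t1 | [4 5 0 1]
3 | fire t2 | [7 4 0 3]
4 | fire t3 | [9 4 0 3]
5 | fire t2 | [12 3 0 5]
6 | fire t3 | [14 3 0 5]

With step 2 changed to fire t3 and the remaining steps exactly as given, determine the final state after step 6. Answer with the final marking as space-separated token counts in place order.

(re-executing from step 2 with the substitution; state before step 2: [6 2 0 2])
2 | fire t3 | [8 2 0 2]
3 | fire t2 | [11 1 0 4]
4 | fire t3 | [13 1 0 4]
5 | fire t2 | [16 0 0 6]
6 | fire t3 | [18 0 0 6]

18 0 0 6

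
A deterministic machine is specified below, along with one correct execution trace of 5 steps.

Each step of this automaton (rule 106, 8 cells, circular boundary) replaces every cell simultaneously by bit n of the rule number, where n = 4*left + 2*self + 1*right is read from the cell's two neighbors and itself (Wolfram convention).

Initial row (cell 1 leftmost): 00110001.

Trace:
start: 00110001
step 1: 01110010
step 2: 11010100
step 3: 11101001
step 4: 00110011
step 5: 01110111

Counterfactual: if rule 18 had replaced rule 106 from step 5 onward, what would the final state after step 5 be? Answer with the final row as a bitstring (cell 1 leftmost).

(re-executing step 5 under rule 18; state before step 5: 00110011)
step 5: 11001100

11001100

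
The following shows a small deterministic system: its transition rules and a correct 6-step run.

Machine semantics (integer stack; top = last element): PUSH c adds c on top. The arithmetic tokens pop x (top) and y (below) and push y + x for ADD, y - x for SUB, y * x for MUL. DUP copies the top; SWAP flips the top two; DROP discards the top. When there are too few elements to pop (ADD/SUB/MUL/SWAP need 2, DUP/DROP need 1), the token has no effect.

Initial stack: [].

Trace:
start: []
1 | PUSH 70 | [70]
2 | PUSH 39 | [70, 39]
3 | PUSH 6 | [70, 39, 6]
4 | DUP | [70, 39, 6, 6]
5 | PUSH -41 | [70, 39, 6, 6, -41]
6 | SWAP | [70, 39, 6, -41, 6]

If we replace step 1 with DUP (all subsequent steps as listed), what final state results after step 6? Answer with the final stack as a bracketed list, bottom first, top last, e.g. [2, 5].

[39, 6, -41, 6]

(re-executing from step 1 with the substitution; state before step 1: [])
1 | DUP | []
2 | PUSH 39 | [39]
3 | PUSH 6 | [39, 6]
4 | DUP | [39, 6, 6]
5 | PUSH -41 | [39, 6, 6, -41]
6 | SWAP | [39, 6, -41, 6]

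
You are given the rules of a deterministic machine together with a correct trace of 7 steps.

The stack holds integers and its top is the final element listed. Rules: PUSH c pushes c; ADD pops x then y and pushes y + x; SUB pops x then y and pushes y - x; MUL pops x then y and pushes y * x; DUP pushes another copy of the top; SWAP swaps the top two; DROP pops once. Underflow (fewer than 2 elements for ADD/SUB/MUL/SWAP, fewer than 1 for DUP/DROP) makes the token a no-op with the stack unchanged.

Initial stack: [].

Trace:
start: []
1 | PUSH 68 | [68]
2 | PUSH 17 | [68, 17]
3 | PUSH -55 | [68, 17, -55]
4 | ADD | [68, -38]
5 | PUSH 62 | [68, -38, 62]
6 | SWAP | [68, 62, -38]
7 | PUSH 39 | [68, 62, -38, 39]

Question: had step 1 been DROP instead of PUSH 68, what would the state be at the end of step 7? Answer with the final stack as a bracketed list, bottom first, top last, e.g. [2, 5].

[62, -38, 39]

(re-executing from step 1 with the substitution; state before step 1: [])
1 | DROP | []
2 | PUSH 17 | [17]
3 | PUSH -55 | [17, -55]
4 | ADD | [-38]
5 | PUSH 62 | [-38, 62]
6 | SWAP | [62, -38]
7 | PUSH 39 | [62, -38, 39]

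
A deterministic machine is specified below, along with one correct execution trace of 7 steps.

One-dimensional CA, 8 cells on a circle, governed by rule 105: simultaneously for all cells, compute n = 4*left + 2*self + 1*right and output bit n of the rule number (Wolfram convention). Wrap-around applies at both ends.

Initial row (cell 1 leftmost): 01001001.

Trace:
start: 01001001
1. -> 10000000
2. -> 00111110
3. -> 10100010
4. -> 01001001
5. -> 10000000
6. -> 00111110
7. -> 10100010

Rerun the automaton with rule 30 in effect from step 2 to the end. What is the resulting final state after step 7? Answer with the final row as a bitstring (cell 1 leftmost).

(re-executing steps 2..7 under rule 30; state before step 2: 10000000)
2. -> 11000001
3. -> 00100011
4. -> 11110110
5. -> 10000100
6. -> 11001111
7. -> 00111000

00111000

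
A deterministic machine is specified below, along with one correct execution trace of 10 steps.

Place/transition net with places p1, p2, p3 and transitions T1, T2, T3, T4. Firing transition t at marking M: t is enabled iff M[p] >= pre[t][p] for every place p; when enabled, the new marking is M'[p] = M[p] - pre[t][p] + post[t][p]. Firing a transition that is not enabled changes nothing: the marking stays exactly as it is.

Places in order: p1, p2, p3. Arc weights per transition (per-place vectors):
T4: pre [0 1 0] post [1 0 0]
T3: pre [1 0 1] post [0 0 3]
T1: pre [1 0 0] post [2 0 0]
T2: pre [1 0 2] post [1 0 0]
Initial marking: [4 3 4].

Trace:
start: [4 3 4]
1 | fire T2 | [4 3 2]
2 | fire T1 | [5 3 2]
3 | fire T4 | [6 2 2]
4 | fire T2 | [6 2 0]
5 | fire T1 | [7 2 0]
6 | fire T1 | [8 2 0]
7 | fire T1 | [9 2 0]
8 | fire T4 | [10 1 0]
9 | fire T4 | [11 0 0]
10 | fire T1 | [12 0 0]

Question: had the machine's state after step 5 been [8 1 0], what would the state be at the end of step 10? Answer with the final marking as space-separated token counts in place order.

state after step 5 := [8 1 0]
6 | fire T1 | [9 1 0]
7 | fire T1 | [10 1 0]
8 | fire T4 | [11 0 0]
9 | fire T4 | [11 0 0]
10 | fire T1 | [12 0 0]

12 0 0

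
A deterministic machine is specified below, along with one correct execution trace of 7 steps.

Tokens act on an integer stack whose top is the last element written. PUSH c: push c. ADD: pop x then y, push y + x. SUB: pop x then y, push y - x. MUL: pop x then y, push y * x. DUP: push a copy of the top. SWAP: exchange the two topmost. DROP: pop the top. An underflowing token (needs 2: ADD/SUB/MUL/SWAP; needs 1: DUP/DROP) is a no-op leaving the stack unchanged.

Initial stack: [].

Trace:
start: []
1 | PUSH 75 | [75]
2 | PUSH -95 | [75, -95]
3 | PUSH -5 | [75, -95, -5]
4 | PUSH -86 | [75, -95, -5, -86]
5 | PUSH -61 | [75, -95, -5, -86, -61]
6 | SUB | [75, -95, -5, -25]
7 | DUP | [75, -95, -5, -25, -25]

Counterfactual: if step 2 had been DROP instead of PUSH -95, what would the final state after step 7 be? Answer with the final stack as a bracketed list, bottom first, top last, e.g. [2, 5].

[-5, -25, -25]

(re-executing from step 2 with the substitution; state before step 2: [75])
2 | DROP | []
3 | PUSH -5 | [-5]
4 | PUSH -86 | [-5, -86]
5 | PUSH -61 | [-5, -86, -61]
6 | SUB | [-5, -25]
7 | DUP | [-5, -25, -25]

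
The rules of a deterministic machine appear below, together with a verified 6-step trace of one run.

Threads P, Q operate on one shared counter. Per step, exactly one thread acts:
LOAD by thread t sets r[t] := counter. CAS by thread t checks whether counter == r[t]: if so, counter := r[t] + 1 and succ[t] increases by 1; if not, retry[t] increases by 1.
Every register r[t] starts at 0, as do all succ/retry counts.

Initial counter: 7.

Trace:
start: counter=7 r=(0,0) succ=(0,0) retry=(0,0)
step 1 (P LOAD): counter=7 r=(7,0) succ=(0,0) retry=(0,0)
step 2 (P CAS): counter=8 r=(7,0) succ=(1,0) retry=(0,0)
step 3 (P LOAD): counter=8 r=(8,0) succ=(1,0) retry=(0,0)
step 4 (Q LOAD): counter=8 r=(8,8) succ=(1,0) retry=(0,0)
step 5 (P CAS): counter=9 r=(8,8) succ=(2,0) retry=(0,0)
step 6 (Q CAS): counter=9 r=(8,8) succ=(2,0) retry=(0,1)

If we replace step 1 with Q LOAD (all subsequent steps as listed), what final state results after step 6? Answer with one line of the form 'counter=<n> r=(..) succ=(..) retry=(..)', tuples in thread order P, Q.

counter=8 r=(7,7) succ=(1,0) retry=(1,1)

(re-executing from step 1 with the substitution; state before step 1: counter=7 r=(0,0) succ=(0,0) retry=(0,0))
step 1 (Q LOAD): counter=7 r=(0,7) succ=(0,0) retry=(0,0)
step 2 (P CAS): counter=7 r=(0,7) succ=(0,0) retry=(1,0)
step 3 (P LOAD): counter=7 r=(7,7) succ=(0,0) retry=(1,0)
step 4 (Q LOAD): counter=7 r=(7,7) succ=(0,0) retry=(1,0)
step 5 (P CAS): counter=8 r=(7,7) succ=(1,0) retry=(1,0)
step 6 (Q CAS): counter=8 r=(7,7) succ=(1,0) retry=(1,1)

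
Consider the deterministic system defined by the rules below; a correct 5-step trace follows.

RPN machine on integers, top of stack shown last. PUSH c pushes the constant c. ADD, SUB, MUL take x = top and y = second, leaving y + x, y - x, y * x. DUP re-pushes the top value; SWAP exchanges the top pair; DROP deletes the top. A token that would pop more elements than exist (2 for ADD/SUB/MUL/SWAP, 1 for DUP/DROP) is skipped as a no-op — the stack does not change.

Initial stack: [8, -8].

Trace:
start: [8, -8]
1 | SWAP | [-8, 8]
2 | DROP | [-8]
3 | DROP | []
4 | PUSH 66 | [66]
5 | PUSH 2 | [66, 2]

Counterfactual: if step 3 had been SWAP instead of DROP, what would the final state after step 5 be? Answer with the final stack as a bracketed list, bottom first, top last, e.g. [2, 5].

(re-executing from step 3 with the substitution; state before step 3: [-8])
3 | SWAP | [-8]
4 | PUSH 66 | [-8, 66]
5 | PUSH 2 | [-8, 66, 2]

[-8, 66, 2]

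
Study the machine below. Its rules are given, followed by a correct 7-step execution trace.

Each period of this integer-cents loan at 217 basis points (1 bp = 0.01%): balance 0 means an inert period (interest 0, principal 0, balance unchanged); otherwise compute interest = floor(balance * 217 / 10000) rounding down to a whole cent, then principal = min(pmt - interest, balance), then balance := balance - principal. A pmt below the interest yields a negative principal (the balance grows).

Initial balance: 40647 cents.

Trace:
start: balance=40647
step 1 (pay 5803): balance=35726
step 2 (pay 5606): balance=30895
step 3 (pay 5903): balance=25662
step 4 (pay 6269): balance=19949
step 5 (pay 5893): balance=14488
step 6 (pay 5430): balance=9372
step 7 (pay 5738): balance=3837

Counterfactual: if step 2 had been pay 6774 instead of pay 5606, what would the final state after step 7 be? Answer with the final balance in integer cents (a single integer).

2537

(re-executing from step 2 with the substitution; state before step 2: balance=35726)
step 2 (pay 6774): balance=29727
step 3 (pay 5903): balance=24469
step 4 (pay 6269): balance=18730
step 5 (pay 5893): balance=13243
step 6 (pay 5430): balance=8100
step 7 (pay 5738): balance=2537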